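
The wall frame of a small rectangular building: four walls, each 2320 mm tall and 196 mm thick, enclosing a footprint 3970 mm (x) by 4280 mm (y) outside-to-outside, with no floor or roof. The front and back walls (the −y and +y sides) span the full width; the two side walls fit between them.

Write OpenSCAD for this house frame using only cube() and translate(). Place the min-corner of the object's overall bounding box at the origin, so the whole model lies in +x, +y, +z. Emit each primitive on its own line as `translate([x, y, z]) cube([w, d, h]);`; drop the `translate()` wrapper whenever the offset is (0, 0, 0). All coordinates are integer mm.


cube([3970, 196, 2320]);
translate([0, 4084, 0]) cube([3970, 196, 2320]);
translate([0, 196, 0]) cube([196, 3888, 2320]);
translate([3774, 196, 0]) cube([196, 3888, 2320]);


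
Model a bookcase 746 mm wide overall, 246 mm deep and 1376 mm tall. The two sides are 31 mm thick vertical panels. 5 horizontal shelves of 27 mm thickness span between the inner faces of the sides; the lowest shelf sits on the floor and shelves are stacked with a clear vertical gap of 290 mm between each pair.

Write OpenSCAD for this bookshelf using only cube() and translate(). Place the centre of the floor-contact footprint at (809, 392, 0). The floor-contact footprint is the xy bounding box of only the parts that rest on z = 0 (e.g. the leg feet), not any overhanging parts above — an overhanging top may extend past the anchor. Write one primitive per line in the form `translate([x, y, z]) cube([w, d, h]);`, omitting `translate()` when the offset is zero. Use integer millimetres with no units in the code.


translate([436, 269, 0]) cube([31, 246, 1376]);
translate([1151, 269, 0]) cube([31, 246, 1376]);
translate([467, 269, 0]) cube([684, 246, 27]);
translate([467, 269, 317]) cube([684, 246, 27]);
translate([467, 269, 634]) cube([684, 246, 27]);
translate([467, 269, 951]) cube([684, 246, 27]);
translate([467, 269, 1268]) cube([684, 246, 27]);


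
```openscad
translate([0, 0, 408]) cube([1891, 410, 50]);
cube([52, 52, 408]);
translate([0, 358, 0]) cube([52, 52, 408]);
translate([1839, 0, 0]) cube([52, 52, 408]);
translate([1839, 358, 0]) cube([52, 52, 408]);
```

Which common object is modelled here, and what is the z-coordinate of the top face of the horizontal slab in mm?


A bench. The seat-top height is 458 mm.

A long slab on four corner posts — a bench. The slab sits at z = 408 with thickness 50, so the top is 408 + 50 = 458 mm.


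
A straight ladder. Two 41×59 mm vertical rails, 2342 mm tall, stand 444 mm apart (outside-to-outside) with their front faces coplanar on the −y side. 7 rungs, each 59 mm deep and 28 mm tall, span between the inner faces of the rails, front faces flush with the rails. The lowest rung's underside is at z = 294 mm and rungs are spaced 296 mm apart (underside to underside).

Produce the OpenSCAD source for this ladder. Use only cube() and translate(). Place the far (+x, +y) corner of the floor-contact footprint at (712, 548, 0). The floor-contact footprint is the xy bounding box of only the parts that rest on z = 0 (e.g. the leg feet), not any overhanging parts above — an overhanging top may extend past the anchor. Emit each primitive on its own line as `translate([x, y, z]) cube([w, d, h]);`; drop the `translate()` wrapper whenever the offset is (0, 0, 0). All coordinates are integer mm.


translate([268, 489, 0]) cube([41, 59, 2342]);
translate([671, 489, 0]) cube([41, 59, 2342]);
translate([309, 489, 294]) cube([362, 59, 28]);
translate([309, 489, 590]) cube([362, 59, 28]);
translate([309, 489, 886]) cube([362, 59, 28]);
translate([309, 489, 1182]) cube([362, 59, 28]);
translate([309, 489, 1478]) cube([362, 59, 28]);
translate([309, 489, 1774]) cube([362, 59, 28]);
translate([309, 489, 2070]) cube([362, 59, 28]);


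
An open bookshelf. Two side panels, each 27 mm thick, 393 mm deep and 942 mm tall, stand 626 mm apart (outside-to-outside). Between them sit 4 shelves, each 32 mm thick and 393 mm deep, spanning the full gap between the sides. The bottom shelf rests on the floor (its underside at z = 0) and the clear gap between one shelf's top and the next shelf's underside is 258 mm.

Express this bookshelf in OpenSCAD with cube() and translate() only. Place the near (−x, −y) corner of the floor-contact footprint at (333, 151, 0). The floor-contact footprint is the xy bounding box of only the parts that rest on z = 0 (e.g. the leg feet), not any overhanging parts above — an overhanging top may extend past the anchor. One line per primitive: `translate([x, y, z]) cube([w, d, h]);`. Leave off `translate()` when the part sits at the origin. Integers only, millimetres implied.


translate([333, 151, 0]) cube([27, 393, 942]);
translate([932, 151, 0]) cube([27, 393, 942]);
translate([360, 151, 0]) cube([572, 393, 32]);
translate([360, 151, 290]) cube([572, 393, 32]);
translate([360, 151, 580]) cube([572, 393, 32]);
translate([360, 151, 870]) cube([572, 393, 32]);


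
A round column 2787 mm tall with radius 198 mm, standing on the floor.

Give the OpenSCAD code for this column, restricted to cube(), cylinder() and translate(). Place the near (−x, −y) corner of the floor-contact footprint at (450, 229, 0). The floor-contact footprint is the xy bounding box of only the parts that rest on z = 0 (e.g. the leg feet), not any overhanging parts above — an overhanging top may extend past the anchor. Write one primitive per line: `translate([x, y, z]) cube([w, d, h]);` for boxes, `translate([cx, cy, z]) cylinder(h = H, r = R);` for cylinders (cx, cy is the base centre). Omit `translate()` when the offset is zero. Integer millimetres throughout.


translate([648, 427, 0]) cylinder(h = 2787, r = 198);


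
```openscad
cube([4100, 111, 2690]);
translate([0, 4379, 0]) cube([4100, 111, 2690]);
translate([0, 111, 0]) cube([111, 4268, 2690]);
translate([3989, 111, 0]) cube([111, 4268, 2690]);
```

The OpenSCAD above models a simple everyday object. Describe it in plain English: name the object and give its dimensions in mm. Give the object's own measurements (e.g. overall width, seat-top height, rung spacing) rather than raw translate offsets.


The wall frame of a small rectangular building: four walls, each 2690 mm tall and 111 mm thick, enclosing a footprint 4100 mm (x) by 4490 mm (y) outside-to-outside, with no floor or roof. The front and back walls (the −y and +y sides) span the full width; the two side walls fit between them.


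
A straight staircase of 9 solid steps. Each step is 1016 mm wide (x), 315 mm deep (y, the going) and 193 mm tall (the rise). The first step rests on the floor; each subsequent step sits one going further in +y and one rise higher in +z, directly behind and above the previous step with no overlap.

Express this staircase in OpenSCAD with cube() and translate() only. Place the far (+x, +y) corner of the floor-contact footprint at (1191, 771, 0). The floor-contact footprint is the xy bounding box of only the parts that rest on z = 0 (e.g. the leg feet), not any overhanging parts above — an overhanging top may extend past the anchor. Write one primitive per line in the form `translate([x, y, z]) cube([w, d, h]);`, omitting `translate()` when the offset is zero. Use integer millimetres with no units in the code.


translate([175, 456, 0]) cube([1016, 315, 193]);
translate([175, 771, 193]) cube([1016, 315, 193]);
translate([175, 1086, 386]) cube([1016, 315, 193]);
translate([175, 1401, 579]) cube([1016, 315, 193]);
translate([175, 1716, 772]) cube([1016, 315, 193]);
translate([175, 2031, 965]) cube([1016, 315, 193]);
translate([175, 2346, 1158]) cube([1016, 315, 193]);
translate([175, 2661, 1351]) cube([1016, 315, 193]);
translate([175, 2976, 1544]) cube([1016, 315, 193]);


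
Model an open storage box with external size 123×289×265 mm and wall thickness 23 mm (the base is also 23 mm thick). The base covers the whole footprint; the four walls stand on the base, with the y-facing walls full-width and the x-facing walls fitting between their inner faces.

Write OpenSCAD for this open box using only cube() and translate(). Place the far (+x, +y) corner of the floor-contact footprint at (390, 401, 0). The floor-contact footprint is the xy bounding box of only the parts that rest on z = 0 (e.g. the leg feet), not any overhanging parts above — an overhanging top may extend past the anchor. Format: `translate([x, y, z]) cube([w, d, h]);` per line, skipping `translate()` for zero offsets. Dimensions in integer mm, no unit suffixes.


translate([267, 112, 0]) cube([123, 289, 23]);
translate([267, 112, 23]) cube([123, 23, 242]);
translate([267, 378, 23]) cube([123, 23, 242]);
translate([267, 135, 23]) cube([23, 243, 242]);
translate([367, 135, 23]) cube([23, 243, 242]);


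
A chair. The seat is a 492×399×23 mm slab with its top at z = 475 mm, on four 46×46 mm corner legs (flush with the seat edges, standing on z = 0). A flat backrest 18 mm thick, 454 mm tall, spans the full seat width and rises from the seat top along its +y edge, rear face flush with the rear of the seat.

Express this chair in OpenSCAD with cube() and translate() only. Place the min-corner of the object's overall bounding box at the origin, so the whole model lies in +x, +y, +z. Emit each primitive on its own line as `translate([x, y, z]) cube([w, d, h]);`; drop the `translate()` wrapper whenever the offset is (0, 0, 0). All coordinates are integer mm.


translate([0, 0, 452]) cube([492, 399, 23]);
cube([46, 46, 452]);
translate([446, 0, 0]) cube([46, 46, 452]);
translate([0, 353, 0]) cube([46, 46, 452]);
translate([446, 353, 0]) cube([46, 46, 452]);
translate([0, 381, 475]) cube([492, 18, 454]);


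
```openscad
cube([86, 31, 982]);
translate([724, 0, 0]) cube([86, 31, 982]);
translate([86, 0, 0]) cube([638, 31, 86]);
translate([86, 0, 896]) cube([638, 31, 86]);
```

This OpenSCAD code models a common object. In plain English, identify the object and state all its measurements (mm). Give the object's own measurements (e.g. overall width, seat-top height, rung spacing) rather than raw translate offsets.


A rectangular picture frame lying in the x–z plane (depth along y). The opening is 638 mm wide (x) by 810 mm tall (z), surrounded by a border 86 mm wide on all four sides. The frame is 31 mm deep and is made of two full-height vertical stiles with two horizontal rails fitted between them.


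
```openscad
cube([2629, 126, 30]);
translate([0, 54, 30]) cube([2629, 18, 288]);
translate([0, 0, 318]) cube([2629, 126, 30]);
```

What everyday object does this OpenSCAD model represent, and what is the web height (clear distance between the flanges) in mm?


An I-beam. The web height is 288 mm.

Two wide flanges with a thin centred web — an I-beam. Overall 348 mm minus two 30 mm flanges gives a web of 348 − 2·30 = 288 mm.


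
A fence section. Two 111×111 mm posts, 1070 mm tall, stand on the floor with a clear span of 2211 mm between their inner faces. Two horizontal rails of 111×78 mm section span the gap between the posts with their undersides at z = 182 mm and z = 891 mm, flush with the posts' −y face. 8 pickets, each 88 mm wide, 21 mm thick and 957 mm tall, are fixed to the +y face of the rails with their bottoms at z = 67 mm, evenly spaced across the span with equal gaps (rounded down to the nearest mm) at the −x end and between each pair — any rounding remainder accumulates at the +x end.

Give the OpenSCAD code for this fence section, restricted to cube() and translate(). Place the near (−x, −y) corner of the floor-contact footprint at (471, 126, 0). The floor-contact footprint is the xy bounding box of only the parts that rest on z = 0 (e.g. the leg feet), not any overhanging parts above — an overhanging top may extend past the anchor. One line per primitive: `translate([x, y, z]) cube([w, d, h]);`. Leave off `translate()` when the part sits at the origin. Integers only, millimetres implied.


translate([471, 126, 0]) cube([111, 111, 1070]);
translate([2793, 126, 0]) cube([111, 111, 1070]);
translate([582, 126, 182]) cube([2211, 111, 78]);
translate([582, 126, 891]) cube([2211, 111, 78]);
translate([749, 237, 67]) cube([88, 21, 957]);
translate([1004, 237, 67]) cube([88, 21, 957]);
translate([1259, 237, 67]) cube([88, 21, 957]);
translate([1514, 237, 67]) cube([88, 21, 957]);
translate([1769, 237, 67]) cube([88, 21, 957]);
translate([2024, 237, 67]) cube([88, 21, 957]);
translate([2279, 237, 67]) cube([88, 21, 957]);
translate([2534, 237, 67]) cube([88, 21, 957]);


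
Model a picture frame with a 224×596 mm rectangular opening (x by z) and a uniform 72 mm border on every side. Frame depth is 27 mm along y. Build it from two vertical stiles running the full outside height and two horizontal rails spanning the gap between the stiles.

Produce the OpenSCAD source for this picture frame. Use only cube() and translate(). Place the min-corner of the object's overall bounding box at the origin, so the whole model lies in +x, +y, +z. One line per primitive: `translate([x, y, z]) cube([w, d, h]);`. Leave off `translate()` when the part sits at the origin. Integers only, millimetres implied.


cube([72, 27, 740]);
translate([296, 0, 0]) cube([72, 27, 740]);
translate([72, 0, 0]) cube([224, 27, 72]);
translate([72, 0, 668]) cube([224, 27, 72]);


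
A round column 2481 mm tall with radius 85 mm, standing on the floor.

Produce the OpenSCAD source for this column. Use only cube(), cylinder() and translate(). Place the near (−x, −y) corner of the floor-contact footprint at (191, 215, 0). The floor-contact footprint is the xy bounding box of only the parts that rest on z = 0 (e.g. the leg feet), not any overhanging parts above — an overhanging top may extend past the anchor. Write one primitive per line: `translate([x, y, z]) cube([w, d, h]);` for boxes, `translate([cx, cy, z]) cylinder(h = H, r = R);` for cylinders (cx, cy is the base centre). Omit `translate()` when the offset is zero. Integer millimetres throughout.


translate([276, 300, 0]) cylinder(h = 2481, r = 85);


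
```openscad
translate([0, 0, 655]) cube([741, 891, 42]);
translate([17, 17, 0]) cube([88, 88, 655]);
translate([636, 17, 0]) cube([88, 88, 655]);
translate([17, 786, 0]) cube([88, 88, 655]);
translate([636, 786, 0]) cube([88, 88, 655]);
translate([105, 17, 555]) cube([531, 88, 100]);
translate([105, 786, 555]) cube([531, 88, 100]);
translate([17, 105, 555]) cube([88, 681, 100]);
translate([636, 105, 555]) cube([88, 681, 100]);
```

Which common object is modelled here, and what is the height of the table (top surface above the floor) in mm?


A table. The table height is 697 mm.

A 741×891×42 slab sits at z = 655 on four 88 mm square posts — a table. The top surface is at 655 + 42 = 697 mm.


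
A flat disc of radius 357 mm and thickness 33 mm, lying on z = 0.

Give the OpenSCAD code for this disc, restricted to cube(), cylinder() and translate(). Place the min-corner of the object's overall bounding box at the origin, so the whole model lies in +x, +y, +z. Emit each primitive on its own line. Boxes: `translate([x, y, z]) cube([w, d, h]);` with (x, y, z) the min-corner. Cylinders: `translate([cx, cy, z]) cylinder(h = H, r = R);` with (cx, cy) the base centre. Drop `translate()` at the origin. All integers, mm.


translate([357, 357, 0]) cylinder(h = 33, r = 357);


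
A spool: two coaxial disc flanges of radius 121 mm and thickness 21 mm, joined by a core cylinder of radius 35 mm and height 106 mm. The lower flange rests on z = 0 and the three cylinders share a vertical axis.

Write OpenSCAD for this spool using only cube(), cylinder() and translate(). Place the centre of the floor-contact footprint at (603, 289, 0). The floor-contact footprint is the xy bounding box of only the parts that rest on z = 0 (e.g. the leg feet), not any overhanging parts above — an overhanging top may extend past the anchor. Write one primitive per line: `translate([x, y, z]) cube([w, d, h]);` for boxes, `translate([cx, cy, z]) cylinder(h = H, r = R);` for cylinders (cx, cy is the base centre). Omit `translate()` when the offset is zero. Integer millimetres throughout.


translate([603, 289, 0]) cylinder(h = 21, r = 121);
translate([603, 289, 21]) cylinder(h = 106, r = 35);
translate([603, 289, 127]) cylinder(h = 21, r = 121);


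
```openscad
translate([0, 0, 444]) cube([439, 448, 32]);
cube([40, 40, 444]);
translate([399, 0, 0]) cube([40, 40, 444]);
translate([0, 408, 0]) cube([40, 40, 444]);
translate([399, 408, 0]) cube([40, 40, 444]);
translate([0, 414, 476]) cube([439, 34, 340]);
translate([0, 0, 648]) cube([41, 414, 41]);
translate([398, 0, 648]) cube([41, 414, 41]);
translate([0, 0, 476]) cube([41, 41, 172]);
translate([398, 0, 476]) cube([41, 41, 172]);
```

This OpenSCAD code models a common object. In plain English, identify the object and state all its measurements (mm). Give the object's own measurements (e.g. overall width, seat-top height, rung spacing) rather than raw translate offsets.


A chair. The seat is a 439×448×32 mm slab with its top at z = 476 mm, on four 40×40 mm corner legs (flush with the seat edges, standing on z = 0). A flat backrest 34 mm thick, 340 mm tall, spans the full seat width and rises from the seat top along its +y edge, rear face flush with the rear of the seat. Two armrests of 41×41 mm section run along each side from the seat's front edge to the front of the backrest, top faces 213 mm above the seat top and outer faces flush with the seat's x-edges; a 41×41 mm post under the front of each armrest stands on the seat at the front corner.


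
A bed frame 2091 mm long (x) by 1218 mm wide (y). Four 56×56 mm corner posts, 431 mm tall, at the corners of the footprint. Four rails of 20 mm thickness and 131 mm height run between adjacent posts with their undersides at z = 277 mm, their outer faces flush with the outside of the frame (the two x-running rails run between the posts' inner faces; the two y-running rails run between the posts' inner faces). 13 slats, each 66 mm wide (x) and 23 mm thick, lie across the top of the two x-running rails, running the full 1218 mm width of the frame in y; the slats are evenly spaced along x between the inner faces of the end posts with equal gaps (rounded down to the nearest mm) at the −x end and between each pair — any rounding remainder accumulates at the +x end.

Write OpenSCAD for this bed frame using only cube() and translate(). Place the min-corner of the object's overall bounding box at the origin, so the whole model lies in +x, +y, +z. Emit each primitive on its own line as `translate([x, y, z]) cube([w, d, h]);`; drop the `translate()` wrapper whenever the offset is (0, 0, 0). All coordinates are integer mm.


cube([56, 56, 431]);
translate([0, 1162, 0]) cube([56, 56, 431]);
translate([2035, 0, 0]) cube([56, 56, 431]);
translate([2035, 1162, 0]) cube([56, 56, 431]);
translate([56, 0, 277]) cube([1979, 20, 131]);
translate([56, 1198, 277]) cube([1979, 20, 131]);
translate([0, 56, 277]) cube([20, 1106, 131]);
translate([2071, 56, 277]) cube([20, 1106, 131]);
translate([136, 0, 408]) cube([66, 1218, 23]);
translate([282, 0, 408]) cube([66, 1218, 23]);
translate([428, 0, 408]) cube([66, 1218, 23]);
translate([574, 0, 408]) cube([66, 1218, 23]);
translate([720, 0, 408]) cube([66, 1218, 23]);
translate([866, 0, 408]) cube([66, 1218, 23]);
translate([1012, 0, 408]) cube([66, 1218, 23]);
translate([1158, 0, 408]) cube([66, 1218, 23]);
translate([1304, 0, 408]) cube([66, 1218, 23]);
translate([1450, 0, 408]) cube([66, 1218, 23]);
translate([1596, 0, 408]) cube([66, 1218, 23]);
translate([1742, 0, 408]) cube([66, 1218, 23]);
translate([1888, 0, 408]) cube([66, 1218, 23]);


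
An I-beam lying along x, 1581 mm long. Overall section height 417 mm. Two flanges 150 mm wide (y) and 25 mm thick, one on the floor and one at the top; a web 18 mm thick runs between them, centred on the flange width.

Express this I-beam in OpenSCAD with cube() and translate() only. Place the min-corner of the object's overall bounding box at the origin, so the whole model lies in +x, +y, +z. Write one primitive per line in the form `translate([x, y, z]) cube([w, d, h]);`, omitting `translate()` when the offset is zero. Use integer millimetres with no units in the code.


cube([1581, 150, 25]);
translate([0, 66, 25]) cube([1581, 18, 367]);
translate([0, 0, 392]) cube([1581, 150, 25]);


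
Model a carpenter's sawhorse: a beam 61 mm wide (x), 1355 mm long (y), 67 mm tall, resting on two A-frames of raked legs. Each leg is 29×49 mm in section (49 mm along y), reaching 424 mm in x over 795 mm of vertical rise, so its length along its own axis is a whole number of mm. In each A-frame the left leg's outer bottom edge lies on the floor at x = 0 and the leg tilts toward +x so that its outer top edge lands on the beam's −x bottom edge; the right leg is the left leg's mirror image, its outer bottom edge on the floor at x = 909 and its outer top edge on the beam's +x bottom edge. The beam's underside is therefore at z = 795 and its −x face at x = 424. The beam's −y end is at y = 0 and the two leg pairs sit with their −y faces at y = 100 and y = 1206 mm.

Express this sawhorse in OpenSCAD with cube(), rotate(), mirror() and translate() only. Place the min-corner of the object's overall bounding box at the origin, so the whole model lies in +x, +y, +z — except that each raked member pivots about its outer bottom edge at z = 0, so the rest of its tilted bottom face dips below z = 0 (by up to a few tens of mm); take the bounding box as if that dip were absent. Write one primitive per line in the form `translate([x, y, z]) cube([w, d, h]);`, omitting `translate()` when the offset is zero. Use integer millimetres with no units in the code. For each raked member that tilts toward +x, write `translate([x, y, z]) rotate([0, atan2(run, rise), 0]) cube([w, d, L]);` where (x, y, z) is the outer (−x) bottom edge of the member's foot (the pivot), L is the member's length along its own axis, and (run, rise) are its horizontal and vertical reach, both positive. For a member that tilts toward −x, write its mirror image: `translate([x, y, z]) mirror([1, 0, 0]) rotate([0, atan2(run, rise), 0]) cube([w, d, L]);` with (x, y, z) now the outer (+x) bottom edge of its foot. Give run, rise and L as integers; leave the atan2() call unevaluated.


translate([424, 0, 795]) cube([61, 1355, 67]);
translate([0, 100, 0]) rotate([0, atan2(424, 795), 0]) cube([29, 49, 901]);
translate([909, 100, 0]) mirror([1, 0, 0]) rotate([0, atan2(424, 795), 0]) cube([29, 49, 901]);
translate([0, 1206, 0]) rotate([0, atan2(424, 795), 0]) cube([29, 49, 901]);
translate([909, 1206, 0]) mirror([1, 0, 0]) rotate([0, atan2(424, 795), 0]) cube([29, 49, 901]);


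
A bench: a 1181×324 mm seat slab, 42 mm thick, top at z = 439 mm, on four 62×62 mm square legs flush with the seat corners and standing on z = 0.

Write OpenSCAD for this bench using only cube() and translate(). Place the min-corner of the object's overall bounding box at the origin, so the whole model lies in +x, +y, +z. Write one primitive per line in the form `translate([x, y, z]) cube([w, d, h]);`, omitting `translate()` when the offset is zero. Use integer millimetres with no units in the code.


// leg_h = 439 − 42 = 397
translate([0, 0, 397]) cube([1181, 324, 42]);
cube([62, 62, 397]);
translate([0, 262, 0]) cube([62, 62, 397]);
translate([1119, 0, 0]) cube([62, 62, 397]);
translate([1119, 262, 0]) cube([62, 62, 397]);


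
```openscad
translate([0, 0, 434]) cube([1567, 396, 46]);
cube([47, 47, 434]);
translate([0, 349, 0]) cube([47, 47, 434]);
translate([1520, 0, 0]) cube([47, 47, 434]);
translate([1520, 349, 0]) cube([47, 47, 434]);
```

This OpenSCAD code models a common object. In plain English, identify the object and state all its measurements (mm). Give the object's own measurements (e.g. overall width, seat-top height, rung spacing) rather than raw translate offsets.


A long wooden bench with a 1567 mm (x) × 396 mm (y) seat, 46 mm thick, its top surface 480 mm above the floor. Four 47 mm square legs at the seat corners, flush with the edges, run from z = 0 to the seat underside.


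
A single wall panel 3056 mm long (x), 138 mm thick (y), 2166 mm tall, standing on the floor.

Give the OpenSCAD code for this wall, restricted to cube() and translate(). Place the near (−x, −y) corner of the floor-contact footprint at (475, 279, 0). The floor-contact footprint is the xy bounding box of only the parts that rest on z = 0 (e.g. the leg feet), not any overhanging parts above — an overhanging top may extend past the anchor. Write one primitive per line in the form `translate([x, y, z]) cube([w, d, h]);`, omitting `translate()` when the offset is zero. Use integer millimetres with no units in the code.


translate([475, 279, 0]) cube([3056, 138, 2166]);


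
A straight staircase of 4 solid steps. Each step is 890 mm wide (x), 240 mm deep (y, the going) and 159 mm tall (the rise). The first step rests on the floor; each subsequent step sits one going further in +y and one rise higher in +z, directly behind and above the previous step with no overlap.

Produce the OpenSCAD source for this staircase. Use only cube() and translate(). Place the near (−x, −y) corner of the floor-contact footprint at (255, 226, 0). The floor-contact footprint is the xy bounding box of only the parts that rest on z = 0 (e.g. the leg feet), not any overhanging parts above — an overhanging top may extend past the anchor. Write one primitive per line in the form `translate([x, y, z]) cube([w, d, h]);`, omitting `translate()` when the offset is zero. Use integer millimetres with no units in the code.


translate([255, 226, 0]) cube([890, 240, 159]);
translate([255, 466, 159]) cube([890, 240, 159]);
translate([255, 706, 318]) cube([890, 240, 159]);
translate([255, 946, 477]) cube([890, 240, 159]);


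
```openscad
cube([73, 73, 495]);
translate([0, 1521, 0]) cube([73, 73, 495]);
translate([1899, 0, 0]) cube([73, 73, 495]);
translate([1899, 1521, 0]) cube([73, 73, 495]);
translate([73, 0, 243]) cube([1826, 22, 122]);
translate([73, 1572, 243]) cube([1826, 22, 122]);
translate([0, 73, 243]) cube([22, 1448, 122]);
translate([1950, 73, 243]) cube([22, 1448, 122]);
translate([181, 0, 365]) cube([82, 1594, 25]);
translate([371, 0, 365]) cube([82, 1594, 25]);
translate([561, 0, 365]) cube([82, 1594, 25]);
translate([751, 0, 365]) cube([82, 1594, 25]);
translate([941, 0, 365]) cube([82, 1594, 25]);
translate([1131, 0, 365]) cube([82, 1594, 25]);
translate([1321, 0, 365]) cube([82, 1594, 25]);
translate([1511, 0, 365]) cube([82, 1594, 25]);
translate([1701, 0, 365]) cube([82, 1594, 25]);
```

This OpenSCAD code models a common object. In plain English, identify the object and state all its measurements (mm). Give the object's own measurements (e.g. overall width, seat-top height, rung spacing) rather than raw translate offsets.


A bed frame 1972 mm long (x) by 1594 mm wide (y). Four 73×73 mm corner posts, 495 mm tall, at the corners of the footprint. Four rails of 22 mm thickness and 122 mm height run between adjacent posts with their undersides at z = 243 mm, their outer faces flush with the outside of the frame (the two x-running rails run between the posts' inner faces; the two y-running rails run between the posts' inner faces). 9 slats, each 82 mm wide (x) and 25 mm thick, lie across the top of the two x-running rails, running the full 1594 mm width of the frame in y; along x they sit between the end posts with a 108 mm gap after the −x posts and between neighbouring slats, leaving 116 mm before the +x posts.


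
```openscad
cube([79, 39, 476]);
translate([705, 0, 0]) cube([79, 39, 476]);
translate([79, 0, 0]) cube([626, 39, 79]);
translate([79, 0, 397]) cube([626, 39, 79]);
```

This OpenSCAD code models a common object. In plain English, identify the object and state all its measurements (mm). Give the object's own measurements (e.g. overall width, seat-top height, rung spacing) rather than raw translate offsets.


A rectangular picture frame lying in the x–z plane (depth along y). The opening is 626 mm wide (x) by 318 mm tall (z), surrounded by a border 79 mm wide on all four sides. The frame is 39 mm deep and is made of two full-height vertical stiles with two horizontal rails fitted between them.


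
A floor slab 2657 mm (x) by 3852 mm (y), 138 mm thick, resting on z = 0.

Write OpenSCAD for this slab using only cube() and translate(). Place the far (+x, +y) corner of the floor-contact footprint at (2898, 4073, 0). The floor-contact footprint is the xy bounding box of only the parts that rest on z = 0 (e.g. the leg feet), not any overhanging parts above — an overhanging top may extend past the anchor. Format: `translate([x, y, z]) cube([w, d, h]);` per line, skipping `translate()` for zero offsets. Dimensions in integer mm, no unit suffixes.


translate([241, 221, 0]) cube([2657, 3852, 138]);


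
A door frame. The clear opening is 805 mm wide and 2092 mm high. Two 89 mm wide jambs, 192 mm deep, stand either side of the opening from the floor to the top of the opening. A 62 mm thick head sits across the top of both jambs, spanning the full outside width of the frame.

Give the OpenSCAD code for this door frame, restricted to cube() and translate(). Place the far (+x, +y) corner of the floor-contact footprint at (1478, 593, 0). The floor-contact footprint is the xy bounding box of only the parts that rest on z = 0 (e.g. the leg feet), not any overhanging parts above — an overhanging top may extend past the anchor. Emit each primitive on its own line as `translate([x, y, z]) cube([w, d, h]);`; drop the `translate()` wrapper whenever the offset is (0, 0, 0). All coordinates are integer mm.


translate([495, 401, 0]) cube([89, 192, 2092]);
translate([1389, 401, 0]) cube([89, 192, 2092]);
translate([495, 401, 2092]) cube([983, 192, 62]);


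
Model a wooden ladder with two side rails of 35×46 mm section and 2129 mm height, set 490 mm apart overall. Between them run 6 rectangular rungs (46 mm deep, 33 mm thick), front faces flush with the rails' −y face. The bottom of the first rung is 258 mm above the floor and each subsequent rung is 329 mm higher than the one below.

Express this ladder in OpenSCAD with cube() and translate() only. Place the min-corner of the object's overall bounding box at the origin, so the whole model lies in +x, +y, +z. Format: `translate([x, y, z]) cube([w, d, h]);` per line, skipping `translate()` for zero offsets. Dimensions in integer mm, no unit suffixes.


cube([35, 46, 2129]);
translate([455, 0, 0]) cube([35, 46, 2129]);
translate([35, 0, 258]) cube([420, 46, 33]);
translate([35, 0, 587]) cube([420, 46, 33]);
translate([35, 0, 916]) cube([420, 46, 33]);
translate([35, 0, 1245]) cube([420, 46, 33]);
translate([35, 0, 1574]) cube([420, 46, 33]);
translate([35, 0, 1903]) cube([420, 46, 33]);


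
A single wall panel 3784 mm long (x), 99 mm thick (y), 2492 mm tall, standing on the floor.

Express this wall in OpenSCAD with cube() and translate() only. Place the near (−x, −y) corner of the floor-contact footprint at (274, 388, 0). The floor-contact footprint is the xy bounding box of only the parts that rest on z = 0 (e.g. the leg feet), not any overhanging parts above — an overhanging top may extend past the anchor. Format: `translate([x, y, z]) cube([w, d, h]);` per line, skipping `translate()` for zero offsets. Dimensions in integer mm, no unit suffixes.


translate([274, 388, 0]) cube([3784, 99, 2492]);


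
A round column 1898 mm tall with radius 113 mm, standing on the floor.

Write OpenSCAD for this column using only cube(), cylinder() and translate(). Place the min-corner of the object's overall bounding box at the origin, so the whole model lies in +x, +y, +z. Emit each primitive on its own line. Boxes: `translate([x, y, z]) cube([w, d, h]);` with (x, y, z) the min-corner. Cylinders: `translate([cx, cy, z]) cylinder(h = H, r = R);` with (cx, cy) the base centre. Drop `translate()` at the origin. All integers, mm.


translate([113, 113, 0]) cylinder(h = 1898, r = 113);


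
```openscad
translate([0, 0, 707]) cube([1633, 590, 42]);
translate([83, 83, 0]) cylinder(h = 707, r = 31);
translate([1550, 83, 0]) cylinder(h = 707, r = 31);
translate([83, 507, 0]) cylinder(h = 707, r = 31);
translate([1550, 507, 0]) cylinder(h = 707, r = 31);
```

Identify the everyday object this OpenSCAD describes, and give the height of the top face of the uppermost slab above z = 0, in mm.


A table. The table height is 749 mm.

A 1633×590×42 slab sits at z = 707 on four Ø62 mm round legs — a table. The top surface is at 707 + 42 = 749 mm.


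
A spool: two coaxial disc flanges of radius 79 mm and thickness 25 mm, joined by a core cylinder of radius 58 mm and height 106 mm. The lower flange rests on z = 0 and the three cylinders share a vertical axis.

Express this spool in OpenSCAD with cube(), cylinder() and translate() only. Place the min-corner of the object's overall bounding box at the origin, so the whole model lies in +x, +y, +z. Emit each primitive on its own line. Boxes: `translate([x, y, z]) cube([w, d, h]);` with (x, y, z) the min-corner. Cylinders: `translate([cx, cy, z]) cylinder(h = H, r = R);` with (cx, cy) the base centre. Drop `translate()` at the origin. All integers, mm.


translate([79, 79, 0]) cylinder(h = 25, r = 79);
translate([79, 79, 25]) cylinder(h = 106, r = 58);
translate([79, 79, 131]) cylinder(h = 25, r = 79);


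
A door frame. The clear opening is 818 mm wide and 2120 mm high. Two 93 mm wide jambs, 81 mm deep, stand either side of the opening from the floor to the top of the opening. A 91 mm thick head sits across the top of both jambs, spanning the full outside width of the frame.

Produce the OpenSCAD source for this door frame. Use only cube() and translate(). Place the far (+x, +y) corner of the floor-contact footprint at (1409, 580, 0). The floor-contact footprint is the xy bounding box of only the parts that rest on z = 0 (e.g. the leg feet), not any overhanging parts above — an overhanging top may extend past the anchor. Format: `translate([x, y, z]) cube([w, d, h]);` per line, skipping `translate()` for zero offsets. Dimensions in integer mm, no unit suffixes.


translate([405, 499, 0]) cube([93, 81, 2120]);
translate([1316, 499, 0]) cube([93, 81, 2120]);
translate([405, 499, 2120]) cube([1004, 81, 91]);


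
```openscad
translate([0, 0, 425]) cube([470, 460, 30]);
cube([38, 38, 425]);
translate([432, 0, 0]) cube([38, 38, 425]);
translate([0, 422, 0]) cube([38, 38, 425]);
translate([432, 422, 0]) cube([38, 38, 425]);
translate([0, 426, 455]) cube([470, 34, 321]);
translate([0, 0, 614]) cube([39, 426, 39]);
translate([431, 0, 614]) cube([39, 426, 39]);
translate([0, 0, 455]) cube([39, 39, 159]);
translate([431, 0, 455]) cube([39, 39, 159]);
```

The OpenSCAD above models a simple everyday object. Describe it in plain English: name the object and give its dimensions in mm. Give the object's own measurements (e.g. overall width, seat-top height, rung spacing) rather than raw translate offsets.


A chair. The seat is a 470×460×30 mm slab with its top at z = 455 mm, on four 38×38 mm corner legs (flush with the seat edges, standing on z = 0). A flat backrest 34 mm thick, 321 mm tall, spans the full seat width and rises from the seat top along its +y edge, rear face flush with the rear of the seat. Two armrests of 39×39 mm section run along each side from the seat's front edge to the front of the backrest, top faces 198 mm above the seat top and outer faces flush with the seat's x-edges; a 39×39 mm post under the front of each armrest stands on the seat at the front corner.


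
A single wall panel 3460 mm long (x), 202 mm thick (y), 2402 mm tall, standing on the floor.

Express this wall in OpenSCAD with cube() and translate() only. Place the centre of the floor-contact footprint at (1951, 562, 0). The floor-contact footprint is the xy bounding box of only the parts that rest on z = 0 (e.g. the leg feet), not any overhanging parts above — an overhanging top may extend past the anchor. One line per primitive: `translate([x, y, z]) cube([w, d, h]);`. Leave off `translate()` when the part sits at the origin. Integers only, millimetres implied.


translate([221, 461, 0]) cube([3460, 202, 2402]);


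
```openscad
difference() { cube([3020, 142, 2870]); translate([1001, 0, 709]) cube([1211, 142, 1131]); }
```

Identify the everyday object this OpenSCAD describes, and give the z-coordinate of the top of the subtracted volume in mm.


A wall with a window opening. The window head height is 1840 mm.

A wall with a rectangular opening subtracted — a window. Sill at z = 709, opening 1131 mm tall, so the head is at 709 + 1131 = 1840 mm.


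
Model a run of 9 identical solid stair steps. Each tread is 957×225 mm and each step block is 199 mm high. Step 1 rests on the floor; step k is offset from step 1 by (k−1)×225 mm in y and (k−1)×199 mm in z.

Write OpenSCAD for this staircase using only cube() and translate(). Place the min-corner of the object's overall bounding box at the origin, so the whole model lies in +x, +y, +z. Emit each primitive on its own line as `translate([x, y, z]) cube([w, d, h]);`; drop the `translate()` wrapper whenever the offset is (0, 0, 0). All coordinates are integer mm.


cube([957, 225, 199]);
translate([0, 225, 199]) cube([957, 225, 199]);
translate([0, 450, 398]) cube([957, 225, 199]);
translate([0, 675, 597]) cube([957, 225, 199]);
translate([0, 900, 796]) cube([957, 225, 199]);
translate([0, 1125, 995]) cube([957, 225, 199]);
translate([0, 1350, 1194]) cube([957, 225, 199]);
translate([0, 1575, 1393]) cube([957, 225, 199]);
translate([0, 1800, 1592]) cube([957, 225, 199]);


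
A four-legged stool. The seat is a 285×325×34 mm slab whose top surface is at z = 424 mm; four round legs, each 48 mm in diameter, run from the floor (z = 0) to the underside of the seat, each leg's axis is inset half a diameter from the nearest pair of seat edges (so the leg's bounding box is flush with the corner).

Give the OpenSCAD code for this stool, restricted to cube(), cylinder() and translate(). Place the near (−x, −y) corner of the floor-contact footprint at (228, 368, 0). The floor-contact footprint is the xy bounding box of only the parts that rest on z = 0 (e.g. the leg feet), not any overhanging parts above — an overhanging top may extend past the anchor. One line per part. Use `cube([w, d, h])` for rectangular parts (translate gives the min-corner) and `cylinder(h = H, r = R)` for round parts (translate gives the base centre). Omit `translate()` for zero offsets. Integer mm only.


translate([228, 368, 390]) cube([285, 325, 34]);
translate([252, 392, 0]) cylinder(h = 390, r = 24);
translate([489, 392, 0]) cylinder(h = 390, r = 24);
translate([252, 669, 0]) cylinder(h = 390, r = 24);
translate([489, 669, 0]) cylinder(h = 390, r = 24);


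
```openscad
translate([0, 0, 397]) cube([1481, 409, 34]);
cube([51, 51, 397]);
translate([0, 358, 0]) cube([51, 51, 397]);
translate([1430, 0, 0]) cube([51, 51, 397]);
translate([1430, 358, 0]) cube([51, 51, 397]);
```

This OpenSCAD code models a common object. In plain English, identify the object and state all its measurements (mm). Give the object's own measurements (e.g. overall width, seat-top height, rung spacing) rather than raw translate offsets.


A bench: a 1481×409 mm seat slab, 34 mm thick, top at z = 431 mm, on four 51×51 mm square legs flush with the seat corners and standing on z = 0.


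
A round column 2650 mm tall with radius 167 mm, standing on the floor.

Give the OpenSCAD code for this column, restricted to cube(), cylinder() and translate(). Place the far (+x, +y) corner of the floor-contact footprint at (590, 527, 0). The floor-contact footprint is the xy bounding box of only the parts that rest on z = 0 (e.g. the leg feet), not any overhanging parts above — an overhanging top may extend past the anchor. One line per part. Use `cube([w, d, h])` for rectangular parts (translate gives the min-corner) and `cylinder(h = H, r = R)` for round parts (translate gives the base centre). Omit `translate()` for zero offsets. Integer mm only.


translate([423, 360, 0]) cylinder(h = 2650, r = 167);
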